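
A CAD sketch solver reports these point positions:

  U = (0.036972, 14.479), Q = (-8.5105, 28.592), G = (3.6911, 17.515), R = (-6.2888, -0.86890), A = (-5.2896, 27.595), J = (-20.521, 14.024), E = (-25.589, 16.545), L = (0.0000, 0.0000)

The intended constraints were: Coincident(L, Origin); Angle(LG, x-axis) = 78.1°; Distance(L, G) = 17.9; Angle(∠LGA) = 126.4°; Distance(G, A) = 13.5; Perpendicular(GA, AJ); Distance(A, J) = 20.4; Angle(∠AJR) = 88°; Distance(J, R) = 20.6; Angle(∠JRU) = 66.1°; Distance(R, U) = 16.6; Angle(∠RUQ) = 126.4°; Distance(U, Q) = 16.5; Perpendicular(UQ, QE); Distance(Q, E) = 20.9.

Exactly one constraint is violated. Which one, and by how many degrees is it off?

Perpendicular(UQ, QE) — off by 4.00°.

L = (0.00, 0.00) ✓; LG at 78.10° ✓; |LG| = 17.90 ✓; ∠LGA = 126.4° ✓; |GA| = 13.50 ✓; ∠(GA, AJ) = 90.00° ✓; |AJ| = 20.40 ✓; ∠AJR = 88.00° ✓; |JR| = 20.60 ✓; ∠JRU = 66.10° ✓; |RU| = 16.60 ✓; ∠RUQ = 126.4° ✓; |UQ| = 16.50 ✓; ∠(UQ, QE) = 94.00° ✗; |QE| = 20.90 ✓.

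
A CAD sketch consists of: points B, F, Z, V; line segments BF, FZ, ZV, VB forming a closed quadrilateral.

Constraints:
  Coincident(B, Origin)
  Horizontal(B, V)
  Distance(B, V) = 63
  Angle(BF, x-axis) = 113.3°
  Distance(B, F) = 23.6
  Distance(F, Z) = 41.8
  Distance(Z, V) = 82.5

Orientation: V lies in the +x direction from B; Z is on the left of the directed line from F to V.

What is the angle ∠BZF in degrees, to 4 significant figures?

16.21°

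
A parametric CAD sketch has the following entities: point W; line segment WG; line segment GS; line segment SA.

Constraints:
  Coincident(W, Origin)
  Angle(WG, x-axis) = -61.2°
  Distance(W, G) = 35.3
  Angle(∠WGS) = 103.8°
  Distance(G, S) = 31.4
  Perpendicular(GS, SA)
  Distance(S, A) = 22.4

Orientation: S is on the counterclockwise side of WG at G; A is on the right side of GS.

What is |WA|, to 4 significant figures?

69.27

∠WGS = 103.8°, so GS runs at -61.2° + (180° − 103.8°) = 15.00° from the x-axis; with |GS| = 31.4, S = G + 31.4·(cos 15.00°, sin 15.00°) = (47.34, -22.81). The perpendicularity gives SA at right angles to GS; with |SA| = 22.4 on the right of GS, A = S + 22.4·(0.2588, -0.9659) = (53.13, -44.44). Then |WA| = |A − W| = 69.27.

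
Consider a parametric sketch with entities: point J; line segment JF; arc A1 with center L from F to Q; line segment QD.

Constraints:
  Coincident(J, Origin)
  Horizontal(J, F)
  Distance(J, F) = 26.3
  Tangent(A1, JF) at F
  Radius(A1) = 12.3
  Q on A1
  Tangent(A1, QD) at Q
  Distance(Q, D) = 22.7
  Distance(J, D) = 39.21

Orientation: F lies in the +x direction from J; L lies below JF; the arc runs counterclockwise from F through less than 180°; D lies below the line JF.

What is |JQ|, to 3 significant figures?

19.3

J is at the origin; JF is horizontal with |JF| = 26.3 and F on the +x side, so F = (26.3, 0.00). Tangency of A1 to JF means the radius LF is perpendicular to JF, so L = F + (0, -12.3) = (26.3, -12.3). Since LQ ⟂ QD (tangency), |LD| = √(12.3² + 22.7²) = 25.8 regardless of where Q sits on A1. So D lies on both circle(J, 39.21) and circle(L, 25.8); the below-JF intersection is D = (15.8, -35.9). Q is the foot of the tangent from D: Q = (14.0, -13.3).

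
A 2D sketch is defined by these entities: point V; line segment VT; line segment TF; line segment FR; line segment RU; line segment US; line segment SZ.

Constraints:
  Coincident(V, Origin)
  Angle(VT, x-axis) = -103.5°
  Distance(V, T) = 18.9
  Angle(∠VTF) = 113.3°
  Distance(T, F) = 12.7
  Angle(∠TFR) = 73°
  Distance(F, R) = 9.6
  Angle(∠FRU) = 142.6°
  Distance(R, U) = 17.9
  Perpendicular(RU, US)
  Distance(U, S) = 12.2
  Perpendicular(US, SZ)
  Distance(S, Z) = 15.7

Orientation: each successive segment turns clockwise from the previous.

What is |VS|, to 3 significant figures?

8.79

V is at the origin; VT runs at -103.5° with length 18.9, so T = (-4.41, -18.4). ∠VTF = 113.3° gives TF at -170° from the x-axis; with |TF| = 12.7, F = (-16.9, -20.5). ∠TFR = 73.0° gives FR at 82.8° from the x-axis; with |FR| = 9.6, R = (-15.7, -11.0). ∠FRU = 142.6° gives RU at 45.4° from the x-axis; with |RU| = 17.9, U = (-3.16, 1.73). RU is perpendicular to US, so US runs at -44.6°; with |US| = 12.2, S = (5.53, -6.84). Then |VS| = |S − V| = 8.79.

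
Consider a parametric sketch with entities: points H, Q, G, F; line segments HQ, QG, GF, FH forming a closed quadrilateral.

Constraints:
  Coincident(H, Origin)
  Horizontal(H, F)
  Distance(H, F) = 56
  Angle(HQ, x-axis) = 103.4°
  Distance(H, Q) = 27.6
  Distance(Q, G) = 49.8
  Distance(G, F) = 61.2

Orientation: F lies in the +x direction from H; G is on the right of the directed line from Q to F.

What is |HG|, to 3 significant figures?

22.7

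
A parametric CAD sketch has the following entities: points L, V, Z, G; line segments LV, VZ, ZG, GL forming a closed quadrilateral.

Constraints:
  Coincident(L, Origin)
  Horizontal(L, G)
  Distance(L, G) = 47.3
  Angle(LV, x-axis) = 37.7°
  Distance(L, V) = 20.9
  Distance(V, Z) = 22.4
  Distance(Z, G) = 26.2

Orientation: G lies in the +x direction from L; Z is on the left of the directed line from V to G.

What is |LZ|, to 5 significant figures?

43.179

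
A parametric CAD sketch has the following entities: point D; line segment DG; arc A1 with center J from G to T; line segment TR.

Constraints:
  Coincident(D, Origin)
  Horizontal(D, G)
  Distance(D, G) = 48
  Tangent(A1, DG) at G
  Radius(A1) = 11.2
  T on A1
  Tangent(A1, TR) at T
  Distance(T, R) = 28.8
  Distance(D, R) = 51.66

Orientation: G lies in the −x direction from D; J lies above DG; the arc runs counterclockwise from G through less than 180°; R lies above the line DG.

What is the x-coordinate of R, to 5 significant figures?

-34.106

Checks: ∠(JG, GD) = 90.00° ✓; |JG| = 11.20 ✓; |JT| = 11.20 ✓; ∠(JT, TR) = 90.00° ✓; |TR| = 28.80 ✓; |DR| = 51.66 ✓.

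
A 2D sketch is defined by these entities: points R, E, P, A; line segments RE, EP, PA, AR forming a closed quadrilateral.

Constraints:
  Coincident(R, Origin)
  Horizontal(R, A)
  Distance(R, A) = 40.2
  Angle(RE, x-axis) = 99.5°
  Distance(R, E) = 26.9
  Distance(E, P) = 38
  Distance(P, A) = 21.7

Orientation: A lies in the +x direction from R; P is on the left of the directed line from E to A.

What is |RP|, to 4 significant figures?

38.91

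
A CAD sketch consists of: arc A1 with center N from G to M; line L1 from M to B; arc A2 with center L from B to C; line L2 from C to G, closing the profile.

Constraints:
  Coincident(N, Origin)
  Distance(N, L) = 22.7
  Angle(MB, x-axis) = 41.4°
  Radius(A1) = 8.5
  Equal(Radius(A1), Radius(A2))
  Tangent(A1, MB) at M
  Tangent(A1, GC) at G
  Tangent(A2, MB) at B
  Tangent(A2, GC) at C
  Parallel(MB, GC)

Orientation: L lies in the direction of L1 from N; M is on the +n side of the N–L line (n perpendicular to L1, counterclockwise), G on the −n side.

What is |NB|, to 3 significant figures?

24.2

Tangency of A1 to both parallel lines with radius 8.5 puts M and G at N ± 8.5·n: M = (-5.62, 6.38), G = (5.62, -6.38). Equal radii place B and C the same way about L: B = L + 8.5·n = (11.4, 21.4), C = L − 8.5·n = (22.6, 8.64). Then |NB| = |B − N| = 24.2.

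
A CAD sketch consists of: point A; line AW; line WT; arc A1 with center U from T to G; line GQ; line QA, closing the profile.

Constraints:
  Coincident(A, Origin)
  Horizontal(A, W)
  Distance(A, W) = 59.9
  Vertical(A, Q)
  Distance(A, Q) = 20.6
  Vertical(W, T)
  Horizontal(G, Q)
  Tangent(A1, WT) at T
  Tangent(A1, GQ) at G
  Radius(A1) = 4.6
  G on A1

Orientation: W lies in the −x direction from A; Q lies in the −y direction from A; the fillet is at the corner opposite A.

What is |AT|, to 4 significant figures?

62.00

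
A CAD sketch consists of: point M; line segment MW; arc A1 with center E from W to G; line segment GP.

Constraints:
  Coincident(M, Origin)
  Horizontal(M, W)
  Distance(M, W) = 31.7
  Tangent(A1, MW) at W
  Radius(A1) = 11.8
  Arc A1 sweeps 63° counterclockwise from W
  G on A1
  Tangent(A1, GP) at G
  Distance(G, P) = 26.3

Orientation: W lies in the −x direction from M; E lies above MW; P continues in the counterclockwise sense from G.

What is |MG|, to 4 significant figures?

22.14

Tangency of A1 to MW means the radius EW is perpendicular to MW, so E = W + (0, 11.8) = (-31.70, 11.80). On A1, W sits at bearing -90° from E; a 63° counterclockwise sweep puts G at bearing -27°, so G = E + 11.8·(cos -27°, sin -27°) = (-21.19, 6.443). Then |MG| = |G − M| = 22.14.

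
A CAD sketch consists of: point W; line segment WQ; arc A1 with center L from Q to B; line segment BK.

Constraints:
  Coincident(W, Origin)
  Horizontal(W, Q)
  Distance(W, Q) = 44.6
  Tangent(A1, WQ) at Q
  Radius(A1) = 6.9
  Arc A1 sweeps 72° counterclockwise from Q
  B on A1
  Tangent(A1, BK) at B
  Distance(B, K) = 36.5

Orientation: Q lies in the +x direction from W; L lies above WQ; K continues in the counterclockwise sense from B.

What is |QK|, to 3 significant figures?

43.3

W is at the origin; WQ is horizontal with |WQ| = 44.6 and Q on the +x side, so Q = (44.6, 0.00). Since A1 is tangent to WQ there, LQ ⟂ WQ, so L = Q + (0, 6.9) = (44.6, 6.90). On A1, Q sits at bearing -90° from L; a 72° counterclockwise sweep puts B at bearing -18°, so B = L + 6.9·(cos -18°, sin -18°) = (51.2, 4.77). A1 meets BK tangentially, so LB is at right angles to BK, so BK runs along (−sin -18°, cos -18°); with |BK| = 36.5, K = (62.4, 39.5). Then |QK| = |K − Q| = 43.3.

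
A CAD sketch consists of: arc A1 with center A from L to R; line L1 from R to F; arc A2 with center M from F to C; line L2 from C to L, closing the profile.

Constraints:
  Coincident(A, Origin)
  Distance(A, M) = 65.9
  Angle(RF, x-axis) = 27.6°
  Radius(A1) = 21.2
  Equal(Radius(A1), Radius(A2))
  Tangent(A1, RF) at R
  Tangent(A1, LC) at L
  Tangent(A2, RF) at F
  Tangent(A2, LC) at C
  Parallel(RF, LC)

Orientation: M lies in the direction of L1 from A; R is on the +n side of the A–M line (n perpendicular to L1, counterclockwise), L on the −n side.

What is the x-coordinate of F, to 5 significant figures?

48.579

The slot axis is L1's direction at 27.6°, so u = (cos 27.6°, sin 27.6°) = (0.88620, 0.46330) and n = (−sin 27.6°, cos 27.6°) = (-0.46330, 0.88620). A is at the origin and M lies 65.9 along u from A, so M = 65.9·u = (58.401, 30.531). Tangency of A1 to both parallel lines with radius 21.2 puts R and L at A ± 21.2·n: R = (-9.8219, 18.788), L = (9.8219, -18.788). Equal radii place F and C the same way about M: F = M + 21.2·n = (48.579, 49.319), C = M − 21.2·n = (68.223, 11.744). So F.x = 48.579.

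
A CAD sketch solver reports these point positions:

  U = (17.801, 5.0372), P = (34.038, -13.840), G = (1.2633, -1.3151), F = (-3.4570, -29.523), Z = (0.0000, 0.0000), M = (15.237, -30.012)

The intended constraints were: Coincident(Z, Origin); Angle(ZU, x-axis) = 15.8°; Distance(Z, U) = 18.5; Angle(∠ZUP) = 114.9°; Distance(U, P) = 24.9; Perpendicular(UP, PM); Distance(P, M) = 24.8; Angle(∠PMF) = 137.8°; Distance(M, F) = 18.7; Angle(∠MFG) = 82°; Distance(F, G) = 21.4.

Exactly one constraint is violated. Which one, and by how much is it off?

Distance(F, G) = 21.4 — off by 7.20.

Z = (0.00, 0.00) ✓; ZU at 15.80° ✓; |ZU| = 18.50 ✓; ∠ZUP = 114.9° ✓; |UP| = 24.90 ✓; ∠(UP, PM) = 90.00° ✓; |PM| = 24.80 ✓; ∠PMF = 137.8° ✓; |MF| = 18.70 ✓; ∠MFG = 82.00° ✓; |FG| = 28.60 ✗.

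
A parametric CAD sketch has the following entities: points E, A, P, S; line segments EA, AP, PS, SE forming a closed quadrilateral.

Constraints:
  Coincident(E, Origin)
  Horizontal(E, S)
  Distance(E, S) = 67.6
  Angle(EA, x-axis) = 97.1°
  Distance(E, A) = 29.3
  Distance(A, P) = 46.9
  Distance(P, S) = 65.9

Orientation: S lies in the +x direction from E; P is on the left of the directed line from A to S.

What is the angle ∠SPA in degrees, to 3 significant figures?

84.2°

E is at the origin; ES is horizontal with |ES| = 67.6 and S in +x, so S = (67.6, 0). EA runs at 97.1° with |EA| = 29.3, so A = (-3.62, 29.1). P is determined by |AP| = 46.9 and |PS| = 65.9 together: it lies at the intersection of circle(A, 46.9) and circle(S, 65.9). With |AS| = 76.9, the foot of the radical line on AS is 24.5 from A and the perpendicular offset is √(46.9² − 24.5²) = 40.0. Taking the left-of-AS solution: P = (34.2, 56.8).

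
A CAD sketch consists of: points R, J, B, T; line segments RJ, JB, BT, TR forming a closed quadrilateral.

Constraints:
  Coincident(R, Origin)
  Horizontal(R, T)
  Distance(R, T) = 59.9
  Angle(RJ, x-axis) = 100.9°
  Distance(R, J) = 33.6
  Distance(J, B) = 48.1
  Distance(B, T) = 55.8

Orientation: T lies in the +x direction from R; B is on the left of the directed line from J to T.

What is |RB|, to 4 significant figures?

63.95

R is at the origin; R and T share the same y with |RT| = 59.9 and T in +x, so T = (59.9, 0). RJ runs at 100.9° with |RJ| = 33.6, so J = (-6.354, 32.99). B is determined by |JB| = 48.1 and |BT| = 55.8 together: it lies at the intersection of circle(J, 48.1) and circle(T, 55.8). With |JT| = 74.01, the foot of the radical line on JT is 31.60 from J and the perpendicular offset is √(48.1² − 31.60²) = 36.26. Taking the left-of-JT solution: B = (38.10, 51.37).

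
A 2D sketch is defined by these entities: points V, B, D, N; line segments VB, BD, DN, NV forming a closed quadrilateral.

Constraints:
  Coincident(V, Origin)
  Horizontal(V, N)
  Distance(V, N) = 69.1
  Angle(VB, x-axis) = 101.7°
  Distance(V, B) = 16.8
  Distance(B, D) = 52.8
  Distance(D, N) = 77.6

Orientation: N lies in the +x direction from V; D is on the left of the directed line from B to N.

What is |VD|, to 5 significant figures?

66.328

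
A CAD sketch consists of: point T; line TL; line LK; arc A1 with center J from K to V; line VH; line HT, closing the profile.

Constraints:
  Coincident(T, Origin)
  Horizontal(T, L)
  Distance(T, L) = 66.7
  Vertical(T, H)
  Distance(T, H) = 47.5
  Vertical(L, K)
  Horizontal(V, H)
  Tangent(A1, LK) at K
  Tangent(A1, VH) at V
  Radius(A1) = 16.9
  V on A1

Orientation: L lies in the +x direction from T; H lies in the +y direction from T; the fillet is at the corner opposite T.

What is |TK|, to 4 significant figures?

73.38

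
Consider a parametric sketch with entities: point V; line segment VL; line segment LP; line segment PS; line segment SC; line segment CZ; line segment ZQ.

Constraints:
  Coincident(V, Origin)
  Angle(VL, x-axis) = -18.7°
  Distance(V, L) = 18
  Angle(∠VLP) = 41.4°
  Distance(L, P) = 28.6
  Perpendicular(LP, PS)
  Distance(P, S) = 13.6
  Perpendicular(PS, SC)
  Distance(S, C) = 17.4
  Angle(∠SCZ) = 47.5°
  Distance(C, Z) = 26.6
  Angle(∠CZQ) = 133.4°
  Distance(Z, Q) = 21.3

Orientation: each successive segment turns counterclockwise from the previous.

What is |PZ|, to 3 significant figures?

6.04

V is at the origin; VL runs at -18.7° with length 18.0, so L = (17.0, -5.77). ∠VLP = 41.4° gives LP at 120° from the x-axis; with |LP| = 28.6, P = (2.79, 19.0). The perpendicularity gives PS at right angles to LP, so PS runs at -150°; with |PS| = 13.6, S = (-9.00, 12.2). PS ⟂ SC, so SC runs at -60.1°; with |SC| = 17.4, C = (-0.323, -2.84). ∠SCZ = 47.5° gives CZ at 72.4° from the x-axis; with |CZ| = 26.6, Z = (7.72, 22.5). Then |PZ| = |Z − P| = 6.04.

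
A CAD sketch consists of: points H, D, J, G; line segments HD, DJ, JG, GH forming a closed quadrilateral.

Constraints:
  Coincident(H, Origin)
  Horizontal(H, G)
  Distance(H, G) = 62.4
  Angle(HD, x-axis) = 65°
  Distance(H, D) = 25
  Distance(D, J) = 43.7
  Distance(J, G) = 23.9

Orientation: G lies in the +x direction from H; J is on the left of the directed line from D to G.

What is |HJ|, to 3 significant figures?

58.7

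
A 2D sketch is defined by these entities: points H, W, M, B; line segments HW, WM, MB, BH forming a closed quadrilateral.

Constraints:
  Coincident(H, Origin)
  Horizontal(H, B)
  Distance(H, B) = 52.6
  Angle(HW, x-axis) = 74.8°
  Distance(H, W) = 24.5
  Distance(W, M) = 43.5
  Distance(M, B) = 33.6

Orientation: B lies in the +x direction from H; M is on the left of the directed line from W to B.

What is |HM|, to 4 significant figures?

59.14

Checks: |WM| = 43.50 ✓; |MB| = 33.60 ✓.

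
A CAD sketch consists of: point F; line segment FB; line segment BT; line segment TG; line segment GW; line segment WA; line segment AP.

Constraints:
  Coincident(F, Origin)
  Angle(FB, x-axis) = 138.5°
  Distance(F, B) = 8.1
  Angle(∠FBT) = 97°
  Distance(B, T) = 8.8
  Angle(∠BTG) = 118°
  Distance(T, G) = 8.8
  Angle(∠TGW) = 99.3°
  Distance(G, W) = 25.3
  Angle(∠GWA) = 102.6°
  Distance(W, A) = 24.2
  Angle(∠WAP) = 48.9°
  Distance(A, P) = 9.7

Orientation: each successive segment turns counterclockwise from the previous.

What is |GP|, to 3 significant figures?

29.1

F is at the origin; FB runs at 138.5° with length 8.1, so B = (-6.07, 5.37). ∠FBT = 97.0° gives BT at -138° from the x-axis; with |BT| = 8.8, T = (-12.7, -0.464). ∠BTG = 118.0° gives TG at -76.5° from the x-axis; with |TG| = 8.8, G = (-10.6, -9.02). ∠TGW = 99.3° gives GW at 4.20° from the x-axis; with |GW| = 25.3, W = (14.6, -7.17). ∠GWA = 102.6° gives WA at 81.6° from the x-axis; with |WA| = 24.2, A = (18.2, 16.8). ∠WAP = 48.9° gives AP at -147° from the x-axis; with |AP| = 9.7, P = (10.0, 11.5). Then |GP| = |P − G| = 29.1.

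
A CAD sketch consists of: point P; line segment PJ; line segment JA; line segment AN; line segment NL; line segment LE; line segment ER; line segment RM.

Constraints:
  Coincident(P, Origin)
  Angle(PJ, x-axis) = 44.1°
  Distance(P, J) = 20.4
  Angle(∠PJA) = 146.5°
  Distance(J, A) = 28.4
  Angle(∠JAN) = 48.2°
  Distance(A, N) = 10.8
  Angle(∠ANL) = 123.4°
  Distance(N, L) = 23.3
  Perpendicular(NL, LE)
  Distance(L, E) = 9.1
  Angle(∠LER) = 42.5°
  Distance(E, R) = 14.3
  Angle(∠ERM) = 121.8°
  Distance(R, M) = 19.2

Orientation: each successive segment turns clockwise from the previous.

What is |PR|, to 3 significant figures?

24.8

P is at the origin; PJ runs at 44.1° with length 20.4, so J = (14.6, 14.2). ∠PJA = 146.5° gives JA at 10.6° from the x-axis; with |JA| = 28.4, A = (42.6, 19.4). ∠JAN = 48.2° gives AN at -121° from the x-axis; with |AN| = 10.8, N = (37.0, 10.2). ∠ANL = 123.4° gives NL at -178° from the x-axis; with |NL| = 23.3, L = (13.7, 9.29). NL is perpendicular to LE, so LE runs at 92.2°; with |LE| = 9.1, E = (13.3, 18.4). ∠LER = 42.5° gives ER at -45.3° from the x-axis; with |ER| = 14.3, R = (23.4, 8.22). Then |PR| = |R − P| = 24.8.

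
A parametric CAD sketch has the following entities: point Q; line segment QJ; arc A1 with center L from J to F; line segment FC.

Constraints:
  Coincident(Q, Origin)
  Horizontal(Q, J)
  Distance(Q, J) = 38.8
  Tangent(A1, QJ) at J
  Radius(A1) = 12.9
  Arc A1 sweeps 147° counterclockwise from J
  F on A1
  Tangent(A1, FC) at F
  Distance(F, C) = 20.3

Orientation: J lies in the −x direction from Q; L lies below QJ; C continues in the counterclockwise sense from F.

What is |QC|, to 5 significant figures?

45.153

On A1, J sits at bearing 90° from L; a 147° counterclockwise sweep puts F at bearing 237°, so F = L + 12.9·(cos 237°, sin 237°) = (-45.826, -23.719). Tangency of A1 to FC means the radius LF is perpendicular to FC, so FC runs along (−sin 237°, cos 237°); with |FC| = 20.3, C = (-28.801, -34.775). Then |QC| = |C − Q| = 45.153.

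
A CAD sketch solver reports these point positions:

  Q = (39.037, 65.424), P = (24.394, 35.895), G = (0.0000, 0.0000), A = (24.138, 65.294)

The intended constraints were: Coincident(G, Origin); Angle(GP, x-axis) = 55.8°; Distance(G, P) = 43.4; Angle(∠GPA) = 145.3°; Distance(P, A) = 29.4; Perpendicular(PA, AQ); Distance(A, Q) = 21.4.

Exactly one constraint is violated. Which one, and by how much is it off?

Distance(A, Q) = 21.4 — off by 6.50.

G = (0.00, 0.00) ✓; GP at 55.80° ✓; |GP| = 43.40 ✓; ∠GPA = 145.3° ✓; |PA| = 29.40 ✓; ∠(PA, AQ) = 90.00° ✓; |AQ| = 14.90 ✗.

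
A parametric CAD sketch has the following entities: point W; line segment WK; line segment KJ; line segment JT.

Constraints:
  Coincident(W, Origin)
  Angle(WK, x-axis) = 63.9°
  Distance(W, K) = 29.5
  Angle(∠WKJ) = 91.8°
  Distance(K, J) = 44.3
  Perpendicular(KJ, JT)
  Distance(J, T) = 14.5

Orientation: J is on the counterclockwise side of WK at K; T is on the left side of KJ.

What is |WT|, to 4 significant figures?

47.64

W is at the origin; WK runs at 63.9° with length 29.5, so K = 29.5·(cos 63.9°, sin 63.9°) = (12.98, 26.49). ∠WKJ = 91.8°, so KJ runs at 63.9° + (180° − 91.8°) = 152.1° from the x-axis; with |KJ| = 44.3, J = K + 44.3·(cos 152.1°, sin 152.1°) = (-26.17, 47.22). KJ is perpendicular to JT; with |JT| = 14.5 on the left of KJ, T = J + 14.5·(-0.4679, -0.8838) = (-32.96, 34.41). Then |WT| = |T − W| = 47.64.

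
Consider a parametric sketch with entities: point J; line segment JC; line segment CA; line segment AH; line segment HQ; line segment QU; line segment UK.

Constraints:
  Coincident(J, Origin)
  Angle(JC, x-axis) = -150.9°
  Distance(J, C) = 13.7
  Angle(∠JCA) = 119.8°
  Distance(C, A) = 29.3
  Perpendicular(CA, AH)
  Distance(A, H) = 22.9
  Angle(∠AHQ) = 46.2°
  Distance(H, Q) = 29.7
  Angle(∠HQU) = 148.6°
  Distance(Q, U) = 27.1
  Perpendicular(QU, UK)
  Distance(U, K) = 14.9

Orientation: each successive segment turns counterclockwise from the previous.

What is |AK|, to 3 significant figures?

31.0

∠HQU = 148.6° gives QU at 164° from the x-axis; with |QU| = 27.1, U = (-35.8, -7.31). QU ⟂ UK, so UK runs at -106°; with |UK| = 14.9, K = (-39.8, -21.7). Then |AK| = |K − A| = 31.0.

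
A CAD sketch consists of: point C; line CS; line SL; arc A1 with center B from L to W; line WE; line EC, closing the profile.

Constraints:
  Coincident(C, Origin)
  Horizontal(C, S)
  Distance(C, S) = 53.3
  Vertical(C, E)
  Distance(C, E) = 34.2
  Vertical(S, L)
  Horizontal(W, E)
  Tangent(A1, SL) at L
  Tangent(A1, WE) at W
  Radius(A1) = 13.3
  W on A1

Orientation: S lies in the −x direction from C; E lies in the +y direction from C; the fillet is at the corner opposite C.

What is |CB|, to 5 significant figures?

45.131

C is at the origin; C and S share the same y with |CS| = 53.3 and S on the −x side, so S = (-53.300, 0.0000). CE is vertical with |CE| = 34.2 and E on the +y side, so E = (0.0000, 34.200). The virtual corner opposite C is at (-53.300, 34.200). The tangent condition forces BL to be normal to SL and since A1 is tangent to WE there, BW ⟂ WE, with radius 13.3, so the center B sits 13.3 in from both sides at B = (-40.000, 20.900). Then |CB| = |B − C| = 45.131.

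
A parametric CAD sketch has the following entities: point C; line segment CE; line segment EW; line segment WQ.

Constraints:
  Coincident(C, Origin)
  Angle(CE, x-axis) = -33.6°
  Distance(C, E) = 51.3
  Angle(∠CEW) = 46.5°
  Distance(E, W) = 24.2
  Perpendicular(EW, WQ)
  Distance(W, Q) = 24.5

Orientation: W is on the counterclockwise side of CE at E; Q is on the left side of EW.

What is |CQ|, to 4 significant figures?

16.88

C is at the origin; CE runs at -33.6° with length 51.3, so E = 51.3·(cos -33.6°, sin -33.6°) = (42.73, -28.39). ∠CEW = 46.5°, so EW runs at -33.6° + (180° − 46.5°) = 99.90° from the x-axis; with |EW| = 24.2, W = E + 24.2·(cos 99.90°, sin 99.90°) = (38.57, -4.549). EW ⟂ WQ; with |WQ| = 24.5 on the left of EW, Q = W + 24.5·(-0.9851, -0.1719) = (14.43, -8.762). Then |CQ| = |Q − C| = 16.88.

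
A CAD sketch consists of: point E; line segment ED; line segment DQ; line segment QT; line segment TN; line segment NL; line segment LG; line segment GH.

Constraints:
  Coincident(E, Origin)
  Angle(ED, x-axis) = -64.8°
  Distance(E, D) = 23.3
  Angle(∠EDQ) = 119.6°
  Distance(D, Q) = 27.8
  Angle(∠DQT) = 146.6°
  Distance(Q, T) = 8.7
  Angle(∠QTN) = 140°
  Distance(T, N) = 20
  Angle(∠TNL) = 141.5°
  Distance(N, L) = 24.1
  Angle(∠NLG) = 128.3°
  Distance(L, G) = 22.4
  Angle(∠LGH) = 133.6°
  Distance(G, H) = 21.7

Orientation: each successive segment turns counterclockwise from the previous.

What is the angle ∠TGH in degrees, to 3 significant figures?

87.4°

∠NLG = 128.3° gives LG at 159° from the x-axis; with |LG| = 22.4, G = (24.2, 30.6). ∠LGH = 133.6° gives GH at -154° from the x-axis; with |GH| = 21.7, H = (4.66, 21.2). Then cos ∠TGH = GT·GH / (|GT||GH|), giving 87.4°.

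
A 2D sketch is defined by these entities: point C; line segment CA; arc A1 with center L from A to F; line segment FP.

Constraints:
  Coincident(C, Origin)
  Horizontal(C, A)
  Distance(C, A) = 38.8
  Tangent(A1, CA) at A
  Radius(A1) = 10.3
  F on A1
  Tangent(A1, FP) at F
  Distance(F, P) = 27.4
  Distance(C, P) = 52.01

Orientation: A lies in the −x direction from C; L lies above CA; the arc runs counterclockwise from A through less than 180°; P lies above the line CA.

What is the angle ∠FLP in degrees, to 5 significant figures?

69.398°

Checks: |LF| = 10.30 ✓; ∠(LF, FP) = 90.00° ✓; |FP| = 27.40 ✓; |CP| = 52.01 ✓.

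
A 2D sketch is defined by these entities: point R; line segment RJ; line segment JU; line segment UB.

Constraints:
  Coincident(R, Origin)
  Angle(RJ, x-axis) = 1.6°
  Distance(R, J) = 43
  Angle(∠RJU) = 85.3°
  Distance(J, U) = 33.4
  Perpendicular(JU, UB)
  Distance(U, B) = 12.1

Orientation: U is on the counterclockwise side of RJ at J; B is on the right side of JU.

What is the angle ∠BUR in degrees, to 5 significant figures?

145.12°

R is at the origin; RJ runs at 1.6° with length 43.0, so J = 43.0·(cos 1.6°, sin 1.6°) = (42.983, 1.2006). ∠RJU = 85.3°, so JU runs at 1.6° + (180° − 85.3°) = 96.300° from the x-axis; with |JU| = 33.4, U = J + 33.4·(cos 96.300°, sin 96.300°) = (39.318, 34.399). JU ⟂ UB; with |UB| = 12.1 on the right of JU, B = U + 12.1·(0.99396, 0.10973) = (51.345, 35.727). Then cos ∠BUR = UB·UR / (|UB||UR|), giving 145.12°.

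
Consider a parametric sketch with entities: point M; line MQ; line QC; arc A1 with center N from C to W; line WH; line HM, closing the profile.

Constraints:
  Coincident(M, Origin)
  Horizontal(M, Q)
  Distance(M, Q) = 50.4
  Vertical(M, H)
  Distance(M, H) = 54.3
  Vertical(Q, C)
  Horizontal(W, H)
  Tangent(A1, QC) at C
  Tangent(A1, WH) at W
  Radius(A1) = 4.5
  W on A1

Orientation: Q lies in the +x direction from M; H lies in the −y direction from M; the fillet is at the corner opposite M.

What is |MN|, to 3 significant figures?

67.7

M is at the origin; MQ is horizontal with |MQ| = 50.4 and Q on the +x side, so Q = (50.4, 0.00). M and H share the same x with |MH| = 54.3 and H on the −y side, so H = (0.00, -54.3). The virtual corner opposite M is at (50.4, -54.3). The tangent condition forces NC to be normal to QC and since A1 is tangent to WH there, NW ⟂ WH, with radius 4.5, so the center N sits 4.5 in from both sides at N = (45.9, -49.8). Then |MN| = |N − M| = 67.7.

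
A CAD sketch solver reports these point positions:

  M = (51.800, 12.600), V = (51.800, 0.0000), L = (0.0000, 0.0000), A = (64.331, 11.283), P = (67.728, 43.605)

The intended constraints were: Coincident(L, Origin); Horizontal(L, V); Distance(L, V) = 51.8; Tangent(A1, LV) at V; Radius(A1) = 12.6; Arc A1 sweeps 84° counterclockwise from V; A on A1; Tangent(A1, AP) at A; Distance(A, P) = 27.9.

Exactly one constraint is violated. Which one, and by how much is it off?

Distance(A, P) = 27.9 — off by 4.60.

L = (0.00, 0.00) ✓; L.y = 0.00, V.y = 0.00 ✓; |LV| = 51.80 ✓; ∠(MV, VL) = 90.00° ✓; |MV| = 12.60 ✓; bearing(M→A) − bearing(M→V) = 84.00° ✓; |MA| = 12.60 ✓; ∠(MA, AP) = 90.00° ✓; |AP| = 32.50 ✗.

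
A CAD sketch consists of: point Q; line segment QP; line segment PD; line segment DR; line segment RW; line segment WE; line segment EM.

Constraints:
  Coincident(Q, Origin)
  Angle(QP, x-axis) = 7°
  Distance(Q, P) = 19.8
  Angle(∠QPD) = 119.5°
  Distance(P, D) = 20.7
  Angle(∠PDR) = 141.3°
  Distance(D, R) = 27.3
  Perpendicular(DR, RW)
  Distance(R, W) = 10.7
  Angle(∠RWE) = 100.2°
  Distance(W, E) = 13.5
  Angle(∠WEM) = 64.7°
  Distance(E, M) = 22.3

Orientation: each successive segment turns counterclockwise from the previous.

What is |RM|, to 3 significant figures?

11.3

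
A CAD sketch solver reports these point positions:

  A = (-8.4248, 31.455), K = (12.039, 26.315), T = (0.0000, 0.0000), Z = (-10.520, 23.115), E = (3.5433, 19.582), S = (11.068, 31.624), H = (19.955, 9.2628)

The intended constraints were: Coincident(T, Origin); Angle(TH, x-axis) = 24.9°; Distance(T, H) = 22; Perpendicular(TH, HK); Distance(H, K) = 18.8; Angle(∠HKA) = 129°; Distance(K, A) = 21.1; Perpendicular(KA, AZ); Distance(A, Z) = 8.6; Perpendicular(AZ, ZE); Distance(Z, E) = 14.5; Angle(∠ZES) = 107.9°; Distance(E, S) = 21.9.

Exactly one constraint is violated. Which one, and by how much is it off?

Distance(E, S) = 21.9 — off by 7.70.

T = (0.00, 0.00) ✓; TH at 24.90° ✓; |TH| = 22.00 ✓; ∠(TH, HK) = 90.00° ✓; |HK| = 18.80 ✓; ∠HKA = 129.0° ✓; |KA| = 21.10 ✓; ∠(KA, AZ) = 90.00° ✓; |AZ| = 8.599 ✓; ∠(AZ, ZE) = 90.00° ✓; |ZE| = 14.50 ✓; ∠ZES = 107.9° ✓; |ES| = 14.20 ✗.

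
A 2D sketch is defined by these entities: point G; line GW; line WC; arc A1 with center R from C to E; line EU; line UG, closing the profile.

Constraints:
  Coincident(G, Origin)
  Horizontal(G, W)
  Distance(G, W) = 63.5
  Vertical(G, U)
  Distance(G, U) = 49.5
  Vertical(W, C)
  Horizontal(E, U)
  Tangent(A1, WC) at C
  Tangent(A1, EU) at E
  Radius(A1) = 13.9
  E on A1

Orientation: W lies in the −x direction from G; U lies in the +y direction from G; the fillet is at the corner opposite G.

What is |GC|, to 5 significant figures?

72.798

The virtual corner opposite G is at (-63.500, 49.500). Since A1 is tangent to WC there, RC ⟂ WC and since A1 is tangent to EU there, RE ⟂ EU, with radius 13.9, so the center R sits 13.9 in from both sides at R = (-49.600, 35.600). That places the tangent points at C = (-63.500, 35.600) on WC and E = (-49.600, 49.500) on EU. Then |GC| = |C − G| = 72.798.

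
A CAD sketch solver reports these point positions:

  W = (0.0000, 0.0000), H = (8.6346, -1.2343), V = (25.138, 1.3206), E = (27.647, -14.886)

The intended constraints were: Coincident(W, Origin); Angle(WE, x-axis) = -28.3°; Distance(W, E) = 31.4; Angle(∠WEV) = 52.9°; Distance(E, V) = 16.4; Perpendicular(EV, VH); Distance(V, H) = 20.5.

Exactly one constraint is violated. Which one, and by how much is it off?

Distance(V, H) = 20.5 — off by 3.80.

W = (0.00, 0.00) ✓; WE at -28.30° ✓; |WE| = 31.40 ✓; ∠WEV = 52.90° ✓; |EV| = 16.40 ✓; ∠(EV, VH) = 90.00° ✓; |VH| = 16.70 ✗.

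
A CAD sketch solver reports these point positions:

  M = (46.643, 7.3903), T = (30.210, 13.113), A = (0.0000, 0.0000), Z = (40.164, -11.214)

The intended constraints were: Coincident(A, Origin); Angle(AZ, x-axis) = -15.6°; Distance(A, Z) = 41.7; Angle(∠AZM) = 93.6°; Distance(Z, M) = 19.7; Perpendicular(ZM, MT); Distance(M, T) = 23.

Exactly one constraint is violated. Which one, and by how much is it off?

Distance(M, T) = 23 — off by 5.60.

A = (0.00, 0.00) ✓; AZ at -15.60° ✓; |AZ| = 41.70 ✓; ∠AZM = 93.60° ✓; |ZM| = 19.70 ✓; ∠(ZM, MT) = 90.00° ✓; |MT| = 17.40 ✗.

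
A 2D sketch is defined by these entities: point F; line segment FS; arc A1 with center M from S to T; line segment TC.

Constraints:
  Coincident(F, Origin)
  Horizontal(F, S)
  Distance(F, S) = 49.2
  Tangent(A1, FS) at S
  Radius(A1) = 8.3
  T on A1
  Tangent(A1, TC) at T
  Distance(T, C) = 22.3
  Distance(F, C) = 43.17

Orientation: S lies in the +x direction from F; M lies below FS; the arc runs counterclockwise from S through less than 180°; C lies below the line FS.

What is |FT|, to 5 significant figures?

41.738

Checks: F = (0.00, 0.00) ✓; ∠(MS, SF) = 90.00° ✓; |MT| = 8.300 ✓; ∠(MT, TC) = 90.00° ✓; |TC| = 22.30 ✓; |FC| = 43.17 ✓.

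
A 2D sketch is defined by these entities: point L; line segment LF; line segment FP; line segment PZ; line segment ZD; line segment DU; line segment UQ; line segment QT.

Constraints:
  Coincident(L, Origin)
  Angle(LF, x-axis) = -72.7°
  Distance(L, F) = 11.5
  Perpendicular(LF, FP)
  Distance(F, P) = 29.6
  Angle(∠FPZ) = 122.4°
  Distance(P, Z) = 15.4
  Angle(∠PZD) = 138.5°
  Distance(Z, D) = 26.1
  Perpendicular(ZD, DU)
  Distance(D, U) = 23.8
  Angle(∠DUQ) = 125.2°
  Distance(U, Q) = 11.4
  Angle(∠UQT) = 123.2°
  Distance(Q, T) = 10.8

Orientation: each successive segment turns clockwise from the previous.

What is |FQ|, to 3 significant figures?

25.3

L is at the origin; LF runs at -72.7° with length 11.5, so F = (3.42, -11.0). LF ⟂ FP, so FP runs at -163°; with |FP| = 29.6, P = (-24.8, -19.8). ∠FPZ = 122.4° gives PZ at 140° from the x-axis; with |PZ| = 15.4, Z = (-36.6, -9.82). ∠PZD = 138.5° gives ZD at 98.2° from the x-axis; with |ZD| = 26.1, D = (-40.3, 16.0). ZD is perpendicular to DU, so DU runs at 8.20°; with |DU| = 23.8, U = (-16.8, 19.4). ∠DUQ = 125.2° gives UQ at -46.6° from the x-axis; with |UQ| = 11.4, Q = (-8.92, 11.1). Then |FQ| = |Q − F| = 25.3.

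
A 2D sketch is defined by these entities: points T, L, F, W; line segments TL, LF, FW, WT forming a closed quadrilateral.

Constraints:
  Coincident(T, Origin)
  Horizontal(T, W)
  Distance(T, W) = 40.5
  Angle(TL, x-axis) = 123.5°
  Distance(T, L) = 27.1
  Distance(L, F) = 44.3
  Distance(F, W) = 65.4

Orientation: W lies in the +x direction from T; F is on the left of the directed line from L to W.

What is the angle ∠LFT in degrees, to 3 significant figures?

25.3°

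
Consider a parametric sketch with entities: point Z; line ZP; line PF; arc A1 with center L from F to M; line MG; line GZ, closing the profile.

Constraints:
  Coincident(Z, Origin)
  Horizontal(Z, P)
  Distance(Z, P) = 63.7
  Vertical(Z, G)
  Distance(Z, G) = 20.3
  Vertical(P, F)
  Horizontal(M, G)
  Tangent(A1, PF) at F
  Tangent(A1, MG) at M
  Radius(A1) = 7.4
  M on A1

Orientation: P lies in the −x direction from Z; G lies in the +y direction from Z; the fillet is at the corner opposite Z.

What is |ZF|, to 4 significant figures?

64.99

The virtual corner opposite Z is at (-63.70, 20.30). The tangent condition forces LF to be normal to PF and since A1 is tangent to MG there, LM ⟂ MG, with radius 7.4, so the center L sits 7.4 in from both sides at L = (-56.30, 12.90). That places the tangent points at F = (-63.70, 12.90) on PF and M = (-56.30, 20.30) on MG. Then |ZF| = |F − Z| = 64.99.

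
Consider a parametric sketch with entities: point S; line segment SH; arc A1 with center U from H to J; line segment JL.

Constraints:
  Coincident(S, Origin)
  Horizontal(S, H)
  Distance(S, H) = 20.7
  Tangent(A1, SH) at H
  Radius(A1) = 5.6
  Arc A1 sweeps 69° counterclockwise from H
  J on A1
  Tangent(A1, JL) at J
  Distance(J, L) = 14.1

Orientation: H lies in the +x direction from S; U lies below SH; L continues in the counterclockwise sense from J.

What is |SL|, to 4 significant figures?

19.73

On A1, H sits at bearing 90° from U; a 69° counterclockwise sweep puts J at bearing 159°, so J = U + 5.6·(cos 159°, sin 159°) = (15.47, -3.593). Tangency of A1 to JL means the radius UJ is perpendicular to JL, so JL runs along (−sin 159°, cos 159°); with |JL| = 14.1, L = (10.42, -16.76). Then |SL| = |L − S| = 19.73.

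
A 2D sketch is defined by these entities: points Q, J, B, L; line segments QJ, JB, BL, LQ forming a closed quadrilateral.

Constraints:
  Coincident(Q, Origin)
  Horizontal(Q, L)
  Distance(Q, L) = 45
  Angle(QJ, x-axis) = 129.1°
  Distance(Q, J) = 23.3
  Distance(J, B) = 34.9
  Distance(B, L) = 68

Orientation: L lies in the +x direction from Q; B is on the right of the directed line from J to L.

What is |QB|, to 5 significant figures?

26.572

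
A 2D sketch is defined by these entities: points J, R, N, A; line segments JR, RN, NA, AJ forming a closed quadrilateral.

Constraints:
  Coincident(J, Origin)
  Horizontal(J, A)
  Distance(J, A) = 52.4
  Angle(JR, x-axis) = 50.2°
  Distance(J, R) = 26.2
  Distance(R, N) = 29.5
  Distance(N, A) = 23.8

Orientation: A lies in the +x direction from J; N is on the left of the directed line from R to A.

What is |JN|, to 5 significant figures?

51.532

Checks: |RN| = 29.50 ✓; |NA| = 23.80 ✓.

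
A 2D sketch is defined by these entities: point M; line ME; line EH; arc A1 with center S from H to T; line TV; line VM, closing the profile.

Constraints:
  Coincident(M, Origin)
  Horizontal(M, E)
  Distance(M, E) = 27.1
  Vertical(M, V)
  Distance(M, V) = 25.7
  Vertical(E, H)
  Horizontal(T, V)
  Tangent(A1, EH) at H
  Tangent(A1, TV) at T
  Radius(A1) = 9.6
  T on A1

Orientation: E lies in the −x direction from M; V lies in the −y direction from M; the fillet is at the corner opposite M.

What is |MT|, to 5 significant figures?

31.092

M is at the origin; ME is horizontal with |ME| = 27.1 and E on the −x side, so E = (-27.100, 0.0000). M and V share the same x with |MV| = 25.7 and V on the −y side, so V = (0.0000, -25.700). The virtual corner opposite M is at (-27.100, -25.700). Since A1 is tangent to EH there, SH ⟂ EH and since A1 is tangent to TV there, ST ⟂ TV, with radius 9.6, so the center S sits 9.6 in from both sides at S = (-17.500, -16.100). That places the tangent points at H = (-27.100, -16.100) on EH and T = (-17.500, -25.700) on TV. Then |MT| = |T − M| = 31.092.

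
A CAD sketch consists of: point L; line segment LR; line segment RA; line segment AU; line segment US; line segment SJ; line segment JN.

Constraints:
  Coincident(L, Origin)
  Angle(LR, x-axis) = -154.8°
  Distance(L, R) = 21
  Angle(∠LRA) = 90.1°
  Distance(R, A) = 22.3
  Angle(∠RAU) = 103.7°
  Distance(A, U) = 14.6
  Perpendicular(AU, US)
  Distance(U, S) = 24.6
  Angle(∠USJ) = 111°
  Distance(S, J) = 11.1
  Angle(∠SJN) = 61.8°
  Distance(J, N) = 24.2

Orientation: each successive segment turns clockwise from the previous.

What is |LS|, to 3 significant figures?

2.14

L is at the origin; LR runs at -154.8° with length 21.0, so R = (-19.0, -8.94). ∠LRA = 90.1° gives RA at 115° from the x-axis; with |RA| = 22.3, A = (-28.5, 11.2). ∠RAU = 103.7° gives AU at 39.0° from the x-axis; with |AU| = 14.6, U = (-17.2, 20.4). AU is perpendicular to US, so US runs at -51.0°; with |US| = 24.6, S = (-1.70, 1.29). Then |LS| = |S − L| = 2.14.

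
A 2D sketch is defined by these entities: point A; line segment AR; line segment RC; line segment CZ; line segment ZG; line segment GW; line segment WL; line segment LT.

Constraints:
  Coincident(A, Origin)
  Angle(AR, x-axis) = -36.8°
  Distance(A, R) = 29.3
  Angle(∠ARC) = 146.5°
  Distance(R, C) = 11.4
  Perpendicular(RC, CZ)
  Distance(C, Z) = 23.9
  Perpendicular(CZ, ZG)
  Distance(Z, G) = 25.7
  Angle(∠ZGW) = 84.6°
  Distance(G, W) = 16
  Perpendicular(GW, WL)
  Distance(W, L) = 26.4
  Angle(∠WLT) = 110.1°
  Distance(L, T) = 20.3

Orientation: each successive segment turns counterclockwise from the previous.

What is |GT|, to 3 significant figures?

33.5

A is at the origin; AR runs at -36.8° with length 29.3, so R = (23.5, -17.6). ∠ARC = 146.5° gives RC at -3.30° from the x-axis; with |RC| = 11.4, C = (34.8, -18.2). RC ⟂ CZ, so CZ runs at 86.7°; with |CZ| = 23.9, Z = (36.2, 5.65). CZ is perpendicular to ZG, so ZG runs at 177°; with |ZG| = 25.7, G = (10.6, 7.13). ∠ZGW = 84.6° gives GW at -87.9° from the x-axis; with |GW| = 16.0, W = (11.1, -8.86). GW is perpendicular to WL, so WL runs at 2.10°; with |WL| = 26.4, L = (37.5, -7.89). ∠WLT = 110.1° gives LT at 72.0° from the x-axis; with |LT| = 20.3, T = (43.8, 11.4). Then |GT| = |T − G| = 33.5.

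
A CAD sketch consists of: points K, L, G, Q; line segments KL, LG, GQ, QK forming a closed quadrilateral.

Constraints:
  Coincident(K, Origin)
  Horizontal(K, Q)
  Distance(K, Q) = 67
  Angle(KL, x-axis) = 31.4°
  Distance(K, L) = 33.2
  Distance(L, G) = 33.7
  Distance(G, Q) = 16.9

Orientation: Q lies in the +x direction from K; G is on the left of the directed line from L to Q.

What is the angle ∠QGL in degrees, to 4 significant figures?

109.1°

K is at the origin; K and Q share the same y with |KQ| = 67.0 and Q in +x, so Q = (67.0, 0). KL runs at 31.4° with |KL| = 33.2, so L = (28.34, 17.30). G is determined by |LG| = 33.7 and |GQ| = 16.9 together: it lies at the intersection of circle(L, 33.7) and circle(Q, 16.9). With |LQ| = 42.36, the foot of the radical line on LQ is 31.21 from L and the perpendicular offset is √(33.7² − 31.21²) = 12.71. Taking the left-of-LQ solution: G = (62.02, 16.15).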